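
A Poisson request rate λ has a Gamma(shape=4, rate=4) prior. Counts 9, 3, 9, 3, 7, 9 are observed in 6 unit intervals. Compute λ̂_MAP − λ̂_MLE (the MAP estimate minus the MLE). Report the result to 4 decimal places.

MAP − MLE = -2.3667

Σxᵢ = 40. Posterior is Gamma(44, 10); MAP = (44−1)/10 = 43/10 ≈ 4.30000.
MLE = x̄ = 40/6 ≈ 6.66667.
Difference = 43/10 − 40/6 = -71/30 ≈ -2.3667.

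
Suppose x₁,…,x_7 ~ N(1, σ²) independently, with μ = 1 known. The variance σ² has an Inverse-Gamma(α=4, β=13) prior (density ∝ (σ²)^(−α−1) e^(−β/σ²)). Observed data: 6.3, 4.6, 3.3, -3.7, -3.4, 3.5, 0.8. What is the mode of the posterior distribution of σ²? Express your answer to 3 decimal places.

σ̂²_MAP = 7.064

Sum of squared deviations about the known mean: SS = (6.3−1)² + (4.6−1)² + (3.3−1)² + (-3.7−1)² + (-3.4−1)² + (3.5−1)² + (0.8−1)² = 94.08.
The Normal likelihood contributes (σ²)^(−n/2) exp(−SS/(2σ²)), so the posterior is Inverse-Gamma(α + n/2, β + SS/2) = Inverse-Gamma(7.5, 60.04).
The mode of Inverse-Gamma(a, b) is b/(a+1) = 60.04/8.5 ≈ 7.064.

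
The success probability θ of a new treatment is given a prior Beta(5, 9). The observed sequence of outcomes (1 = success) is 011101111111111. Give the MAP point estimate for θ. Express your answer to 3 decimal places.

Prior: Beta(5, 9).
Data: 13 successes in 15 trials (from the sequence). The binomial likelihood contributes θ^13(1−θ)^2, so the posterior is Beta(5+13, 9+2) = Beta(18, 11).
For Beta(a, b) with a, b > 1 the mode is (a−1)/(a+b−2) = 17/27 ≈ 0.630.

θ̂_MAP = 0.630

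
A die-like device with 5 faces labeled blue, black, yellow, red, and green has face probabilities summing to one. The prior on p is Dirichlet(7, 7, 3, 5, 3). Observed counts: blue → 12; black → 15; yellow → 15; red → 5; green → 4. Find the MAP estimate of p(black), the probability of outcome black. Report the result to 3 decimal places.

MAP estimate of p(black) = 0.296

The posterior is Dirichlet(αᵢ + nᵢ) = Dirichlet(19, 22, 18, 10, 7).
For a Dirichlet(a₁,…,a_K) with all aᵢ > 1, the mode has j-th component (aⱼ − 1)/(Σaᵢ − K).
Here Σaᵢ = 76 and K = 5, so p(black) = (22 − 1)/(76 − 5) = 21/71 ≈ 0.296.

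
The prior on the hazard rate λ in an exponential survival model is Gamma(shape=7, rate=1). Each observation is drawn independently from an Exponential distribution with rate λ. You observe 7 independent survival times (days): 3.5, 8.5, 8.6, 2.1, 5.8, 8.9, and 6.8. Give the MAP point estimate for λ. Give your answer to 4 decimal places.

λ̂_MAP = 0.2876

The Exponential(rate=λ) likelihood is ∝ λ^n e^(−λΣtᵢ). Here n = 7 and Σtᵢ = 3.5 + 8.5 + 8.6 + 2.1 + 5.8 + 8.9 + 6.8 = 44.2.
Posterior ∝ λ^6e^(−1λ) · λ^7e^(−44.2λ) = λ^13e^(−45.2λ), i.e. Gamma(14, 45.2).
Mode = (a−1)/b = 13/45.2 ≈ 0.2876.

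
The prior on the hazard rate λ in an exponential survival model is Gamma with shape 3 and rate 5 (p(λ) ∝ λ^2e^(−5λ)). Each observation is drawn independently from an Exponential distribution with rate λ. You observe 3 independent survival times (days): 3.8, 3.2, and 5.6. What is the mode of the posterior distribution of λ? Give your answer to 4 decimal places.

The Exponential(rate=λ) likelihood is ∝ λ^n e^(−λΣtᵢ). Here n = 3 and Σtᵢ = 3.8 + 3.2 + 5.6 = 12.6.
Posterior ∝ λ^2e^(−5λ) · λ^3e^(−12.6λ) = λ^5e^(−17.6λ), i.e. Gamma(6, 17.6).
Mode = (a−1)/b = 5/17.6 ≈ 0.2841.

λ̂_MAP = 0.2841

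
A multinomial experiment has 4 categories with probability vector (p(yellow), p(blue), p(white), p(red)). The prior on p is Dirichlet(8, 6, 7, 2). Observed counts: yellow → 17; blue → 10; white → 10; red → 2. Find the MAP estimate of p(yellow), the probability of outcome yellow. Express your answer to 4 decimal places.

The posterior is Dirichlet(αᵢ + nᵢ) = Dirichlet(25, 16, 17, 4).
For a Dirichlet(a₁,…,a_K) with all aᵢ > 1, the mode has j-th component (aⱼ − 1)/(Σaᵢ − K).
Here Σaᵢ = 62 and K = 4, so p(yellow) = (25 − 1)/(62 − 4) = 24/58 ≈ 0.4138.

MAP estimate of p(yellow) = 0.4138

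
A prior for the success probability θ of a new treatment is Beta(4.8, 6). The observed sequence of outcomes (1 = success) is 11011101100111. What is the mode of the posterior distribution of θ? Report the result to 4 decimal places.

Prior: Beta(4.8, 6).
Data: 10 successes in 14 trials (from the sequence). The binomial likelihood contributes θ^10(1−θ)^4, so the posterior is Beta(4.8+10, 6+4) = Beta(14.8, 10).
For Beta(a, b) with a, b > 1 the mode is (a−1)/(a+b−2) = 13.8/22.8 ≈ 0.6053.

θ̂_MAP = 0.6053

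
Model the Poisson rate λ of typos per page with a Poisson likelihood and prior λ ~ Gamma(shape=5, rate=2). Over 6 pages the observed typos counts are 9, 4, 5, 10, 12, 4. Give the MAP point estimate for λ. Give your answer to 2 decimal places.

λ̂_MAP = 6.00

Σxᵢ = 9+4+5+10+12+4 = 44, with n = 6.
Posterior ∝ λ^4e^(−2λ) · λ^44e^(−6λ) = λ^48e^(−8λ), i.e. Gamma(shape=49, rate=8).
The mode of a Gamma(a, b) with a ≥ 1 (shape–rate) is (a−1)/b = 48/8 ≈ 6.00.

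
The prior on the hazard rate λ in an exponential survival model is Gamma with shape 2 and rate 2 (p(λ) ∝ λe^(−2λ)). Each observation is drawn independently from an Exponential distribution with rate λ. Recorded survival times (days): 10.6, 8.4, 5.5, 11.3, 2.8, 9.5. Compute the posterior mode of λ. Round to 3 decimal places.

λ̂_MAP = 0.140

The Exponential(rate=λ) likelihood is ∝ λ^n e^(−λΣtᵢ). Here n = 6 and Σtᵢ = 10.6 + 8.4 + 5.5 + 11.3 + 2.8 + 9.5 = 48.1.
Posterior ∝ λe^(−2λ) · λ^6e^(−48.1λ) = λ^7e^(−50.1λ), i.e. Gamma(8, 50.1).
Mode = (a−1)/b = 7/50.1 ≈ 0.140.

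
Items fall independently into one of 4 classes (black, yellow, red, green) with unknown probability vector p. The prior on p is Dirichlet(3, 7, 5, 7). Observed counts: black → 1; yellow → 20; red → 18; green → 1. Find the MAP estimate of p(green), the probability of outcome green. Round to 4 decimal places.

MAP estimate of p(green) = 0.1207

The posterior is Dirichlet(αᵢ + nᵢ) = Dirichlet(4, 27, 23, 8).
For a Dirichlet(a₁,…,a_K) with all aᵢ > 1, the mode has j-th component (aⱼ − 1)/(Σaᵢ − K).
Here Σaᵢ = 62 and K = 4, so p(green) = (8 − 1)/(62 − 4) = 7/58 ≈ 0.1207.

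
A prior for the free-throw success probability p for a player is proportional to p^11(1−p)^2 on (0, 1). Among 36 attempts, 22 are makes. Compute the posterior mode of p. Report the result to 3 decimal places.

p̂_MAP = 0.673

The prior density ∝ p^11(1−p)^2 is the kernel of Beta(12, 3).
Data: 22 successes in 36 trials. The binomial likelihood contributes p^22(1−p)^14, so the posterior is Beta(12+22, 3+14) = Beta(34, 17).
For Beta(a, b) with a, b > 1 the mode is (a−1)/(a+b−2) = 33/49 ≈ 0.673.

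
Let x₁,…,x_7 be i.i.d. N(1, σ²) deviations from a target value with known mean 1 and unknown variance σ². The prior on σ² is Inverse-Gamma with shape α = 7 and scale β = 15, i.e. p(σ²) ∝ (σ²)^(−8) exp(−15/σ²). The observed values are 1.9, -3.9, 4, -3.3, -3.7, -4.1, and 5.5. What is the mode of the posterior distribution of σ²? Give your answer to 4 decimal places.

Sum of squared deviations about the known mean: SS = (1.9−1)² + (-3.9−1)² + (4−1)² + (-3.3−1)² + (-3.7−1)² + (-4.1−1)² + (5.5−1)² = 120.66.
The Normal likelihood contributes (σ²)^(−n/2) exp(−SS/(2σ²)), so the posterior is Inverse-Gamma(α + n/2, β + SS/2) = Inverse-Gamma(10.5, 75.33).
The mode of Inverse-Gamma(a, b) is b/(a+1) = 75.33/11.5 ≈ 6.5504.

σ̂²_MAP = 6.5504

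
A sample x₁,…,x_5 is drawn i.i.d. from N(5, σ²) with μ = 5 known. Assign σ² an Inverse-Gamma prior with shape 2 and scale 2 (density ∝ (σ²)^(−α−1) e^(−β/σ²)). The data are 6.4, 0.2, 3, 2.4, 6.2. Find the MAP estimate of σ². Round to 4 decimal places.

Sum of squared deviations about the known mean: SS = (6.4−5)² + (0.2−5)² + (3−5)² + (2.4−5)² + (6.2−5)² = 37.2.
The Normal likelihood contributes (σ²)^(−n/2) exp(−SS/(2σ²)), so the posterior is Inverse-Gamma(α + n/2, β + SS/2) = Inverse-Gamma(4.5, 20.6).
The mode of Inverse-Gamma(a, b) is b/(a+1) = 20.6/5.5 ≈ 3.7455.

σ̂²_MAP = 3.7455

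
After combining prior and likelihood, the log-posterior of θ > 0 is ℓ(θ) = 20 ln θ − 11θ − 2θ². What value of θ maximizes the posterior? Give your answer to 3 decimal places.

θ̂_MAP = 1.250

ℓ'(θ) = 20/θ − 11 − 4θ. Setting this to zero and multiplying by θ: 4θ² + 11θ − 20 = 0.
θ = (−11 + √(11² + 4·4·20)) / (2·4) = (−11 + √441) / 8 = (−11 + 21)/8 = 5/4.
ℓ''(θ) = −20/θ² − 4 < 0, confirming a maximum.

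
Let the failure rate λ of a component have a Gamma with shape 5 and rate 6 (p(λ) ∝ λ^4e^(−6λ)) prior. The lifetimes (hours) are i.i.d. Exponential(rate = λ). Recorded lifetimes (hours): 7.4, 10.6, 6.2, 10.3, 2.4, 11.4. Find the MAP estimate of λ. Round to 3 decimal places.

λ̂_MAP = 0.184

The Exponential(rate=λ) likelihood is ∝ λ^n e^(−λΣtᵢ). Here n = 6 and Σtᵢ = 7.4 + 10.6 + 6.2 + 10.3 + 2.4 + 11.4 = 48.3.
Posterior ∝ λ^4e^(−6λ) · λ^6e^(−48.3λ) = λ^10e^(−54.3λ), i.e. Gamma(11, 54.3).
Mode = (a−1)/b = 10/54.3 ≈ 0.184.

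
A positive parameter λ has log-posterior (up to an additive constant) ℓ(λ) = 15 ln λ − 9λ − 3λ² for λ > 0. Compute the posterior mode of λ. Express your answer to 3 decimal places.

λ̂_MAP = 1.000

ℓ'(λ) = 15/λ − 9 − 6λ. Setting this to zero and multiplying by λ: 6λ² + 9λ − 15 = 0.
λ = (−9 + √(9² + 4·6·15)) / (2·6) = (−9 + √441) / 12 = (−9 + 21)/12 = 1.
ℓ''(λ) = −15/λ² − 6 < 0, confirming a maximum.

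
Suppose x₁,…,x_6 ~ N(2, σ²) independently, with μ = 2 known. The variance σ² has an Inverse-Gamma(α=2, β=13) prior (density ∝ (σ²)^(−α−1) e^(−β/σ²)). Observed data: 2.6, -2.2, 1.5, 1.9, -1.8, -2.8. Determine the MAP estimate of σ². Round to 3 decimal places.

Sum of squared deviations about the known mean: SS = (2.6−2)² + (-2.2−2)² + (1.5−2)² + (1.9−2)² + (-1.8−2)² + (-2.8−2)² = 55.74.
The Normal likelihood contributes (σ²)^(−n/2) exp(−SS/(2σ²)), so the posterior is Inverse-Gamma(α + n/2, β + SS/2) = Inverse-Gamma(5, 40.87).
The mode of Inverse-Gamma(a, b) is b/(a+1) = 40.87/6 ≈ 6.812.

σ̂²_MAP = 6.812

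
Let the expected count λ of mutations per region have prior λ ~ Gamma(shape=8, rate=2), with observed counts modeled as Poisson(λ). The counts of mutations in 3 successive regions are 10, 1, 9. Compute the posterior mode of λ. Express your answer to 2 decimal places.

Σxᵢ = 10+1+9 = 20, with n = 3.
Posterior ∝ λ^7e^(−2λ) · λ^20e^(−3λ) = λ^27e^(−5λ), i.e. Gamma(shape=28, rate=5).
The mode of a Gamma(a, b) with a ≥ 1 (shape–rate) is (a−1)/b = 27/5 ≈ 5.40.

λ̂_MAP = 5.40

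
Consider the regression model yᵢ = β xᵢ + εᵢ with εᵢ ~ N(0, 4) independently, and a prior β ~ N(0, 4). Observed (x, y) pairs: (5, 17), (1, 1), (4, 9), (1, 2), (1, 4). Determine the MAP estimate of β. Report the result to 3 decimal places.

log p(β | y) = −Σ(yᵢ − βxᵢ)²/(2·4) − β²/(2·4) + const.
Setting the derivative to zero: Σxᵢ(yᵢ − βxᵢ)/4 − β/4 = 0, so β = Σxᵢyᵢ / (Σxᵢ² + σ²/τ²).
Σxᵢyᵢ = 5·17 + 1·1 + 4·9 + 1·2 + 1·4 = 128; Σxᵢ² = 44; σ²/τ² = 1.
β̂_MAP = 128 / (44 + 1) = 128/45 ≈ 2.844.

β̂_MAP = 2.844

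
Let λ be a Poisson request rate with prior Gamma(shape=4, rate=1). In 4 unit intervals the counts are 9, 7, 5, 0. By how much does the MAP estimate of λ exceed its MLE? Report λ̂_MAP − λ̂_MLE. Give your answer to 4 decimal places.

Σxᵢ = 21. Posterior is Gamma(25, 5); MAP = (25−1)/5 = 24/5 ≈ 4.80000.
MLE = x̄ = 21/4 ≈ 5.25000.
Difference = 24/5 − 21/4 = -9/20 ≈ -0.4500.

MAP − MLE = -0.4500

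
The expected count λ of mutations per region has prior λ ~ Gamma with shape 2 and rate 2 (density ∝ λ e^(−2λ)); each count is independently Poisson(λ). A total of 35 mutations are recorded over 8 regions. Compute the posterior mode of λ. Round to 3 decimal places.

λ̂_MAP = 3.600

Σxᵢ = 35, n = 8.
Posterior ∝ λe^(−2λ) · λ^35e^(−8λ) = λ^36e^(−10λ), i.e. Gamma(shape=37, rate=10).
The mode of a Gamma(a, b) with a ≥ 1 (shape–rate) is (a−1)/b = 36/10 ≈ 3.600.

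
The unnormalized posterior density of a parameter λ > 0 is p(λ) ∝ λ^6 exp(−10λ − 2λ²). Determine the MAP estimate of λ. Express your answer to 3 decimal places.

ℓ'(λ) = 6/λ − 10 − 4λ. Setting this to zero and multiplying by λ: 4λ² + 10λ − 6 = 0.
λ = (−10 + √(10² + 4·4·6)) / (2·4) = (−10 + √196) / 8 = (−10 + 14)/8 = 1/2.
ℓ''(λ) = −6/λ² − 4 < 0, confirming a maximum.

λ̂_MAP = 0.500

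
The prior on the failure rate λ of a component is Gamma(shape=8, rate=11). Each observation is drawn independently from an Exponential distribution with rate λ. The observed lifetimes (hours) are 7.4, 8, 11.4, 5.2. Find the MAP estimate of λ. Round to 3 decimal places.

The Exponential(rate=λ) likelihood is ∝ λ^n e^(−λΣtᵢ). Here n = 4 and Σtᵢ = 7.4 + 8 + 11.4 + 5.2 = 32.
Posterior ∝ λ^7e^(−11λ) · λ^4e^(−32λ) = λ^11e^(−43λ), i.e. Gamma(12, 43).
Mode = (a−1)/b = 11/43 ≈ 0.256.

λ̂_MAP = 0.256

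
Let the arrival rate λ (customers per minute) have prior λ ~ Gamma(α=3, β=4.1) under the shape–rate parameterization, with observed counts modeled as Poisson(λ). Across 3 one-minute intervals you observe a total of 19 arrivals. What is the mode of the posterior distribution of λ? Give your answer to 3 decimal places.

Σxᵢ = 19, n = 3.
Posterior ∝ λ^2e^(−4.1λ) · λ^19e^(−3λ) = λ^21e^(−7.1λ), i.e. Gamma(shape=22, rate=7.1).
The mode of a Gamma(a, b) with a ≥ 1 (shape–rate) is (a−1)/b = 21/7.1 ≈ 2.958.

λ̂_MAP = 2.958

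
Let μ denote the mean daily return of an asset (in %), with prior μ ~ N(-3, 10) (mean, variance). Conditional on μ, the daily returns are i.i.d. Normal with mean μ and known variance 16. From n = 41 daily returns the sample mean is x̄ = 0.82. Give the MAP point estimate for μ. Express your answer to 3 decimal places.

μ̂_MAP = 0.677

n = 41, x̄ = 0.82.
For a Normal prior and Normal likelihood with known variance, the posterior is Normal; its mode equals its mean, the precision-weighted average.
Prior precision 1/σ₀² = 1/10 = 0.1; data precision n/σ² = 41/16 = 2.5625.
μ̂ = (0.1·(-3) + 2.5625·0.82) / (0.1 + 2.5625) = 1.80125/2.6625 = 1441/2130 ≈ 0.677.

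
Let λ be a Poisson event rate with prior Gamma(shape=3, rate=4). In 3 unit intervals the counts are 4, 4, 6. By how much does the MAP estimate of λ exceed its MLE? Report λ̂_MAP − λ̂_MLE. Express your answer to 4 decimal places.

Σxᵢ = 14. Posterior is Gamma(17, 7); MAP = (17−1)/7 = 16/7 ≈ 2.28571.
MLE = x̄ = 14/3 ≈ 4.66667.
Difference = 16/7 − 14/3 = -50/21 ≈ -2.3810.

MAP − MLE = -2.3810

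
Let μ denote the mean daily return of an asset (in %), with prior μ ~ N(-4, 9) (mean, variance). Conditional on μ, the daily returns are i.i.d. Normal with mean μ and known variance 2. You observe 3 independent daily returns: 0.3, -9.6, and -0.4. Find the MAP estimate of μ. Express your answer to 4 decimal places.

μ̂_MAP = -3.2862

n = 3; x̄ = (0.3 + (-9.6) + (-0.4))/3 = -9.7/3 = -97/30 ≈ -3.2333.
For a Normal prior and Normal likelihood with known variance, the posterior is Normal; its mode equals its mean, the precision-weighted average.
Prior precision 1/σ₀² = 1/9; data precision n/σ² = 3/2 = 1.5.
μ̂ = ((1/9)·(-4) + 1.5·(-97/30)) / (1/9 + 1.5) = (-953/180)/(29/18) = -953/290 ≈ -3.2862.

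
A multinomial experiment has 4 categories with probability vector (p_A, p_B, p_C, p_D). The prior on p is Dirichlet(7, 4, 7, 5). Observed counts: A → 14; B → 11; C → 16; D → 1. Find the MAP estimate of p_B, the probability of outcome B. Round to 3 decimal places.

The posterior is Dirichlet(αᵢ + nᵢ) = Dirichlet(21, 15, 23, 6).
For a Dirichlet(a₁,…,a_K) with all aᵢ > 1, the mode has j-th component (aⱼ − 1)/(Σaᵢ − K).
Here Σaᵢ = 65 and K = 4, so p_B = (15 − 1)/(65 − 4) = 14/61 ≈ 0.230.

MAP estimate of p_B = 0.230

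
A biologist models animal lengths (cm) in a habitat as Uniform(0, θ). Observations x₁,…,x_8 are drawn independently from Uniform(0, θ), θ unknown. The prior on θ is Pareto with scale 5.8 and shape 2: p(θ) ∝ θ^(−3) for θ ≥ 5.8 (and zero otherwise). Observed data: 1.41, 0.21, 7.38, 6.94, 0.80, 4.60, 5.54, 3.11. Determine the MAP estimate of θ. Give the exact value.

The Uniform(0, θ) likelihood is θ^(−n) for θ ≥ max(xᵢ), zero otherwise. Here max(xᵢ) = 7.38.
Posterior ∝ θ^(−3) · θ^(−8) = θ^(−11) on θ ≥ max(5.8, 7.38) = 7.38.
This density is strictly decreasing in θ, so the posterior mode lies at the lower boundary of the support.

θ̂_MAP = 7.38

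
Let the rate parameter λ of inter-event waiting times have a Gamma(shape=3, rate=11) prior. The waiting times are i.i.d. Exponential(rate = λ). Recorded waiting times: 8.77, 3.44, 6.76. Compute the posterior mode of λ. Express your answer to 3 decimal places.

λ̂_MAP = 0.167

The Exponential(rate=λ) likelihood is ∝ λ^n e^(−λΣtᵢ). Here n = 3 and Σtᵢ = 8.77 + 3.44 + 6.76 = 18.97.
Posterior ∝ λ^2e^(−11λ) · λ^3e^(−18.97λ) = λ^5e^(−29.97λ), i.e. Gamma(6, 29.97).
Mode = (a−1)/b = 5/29.97 ≈ 0.167.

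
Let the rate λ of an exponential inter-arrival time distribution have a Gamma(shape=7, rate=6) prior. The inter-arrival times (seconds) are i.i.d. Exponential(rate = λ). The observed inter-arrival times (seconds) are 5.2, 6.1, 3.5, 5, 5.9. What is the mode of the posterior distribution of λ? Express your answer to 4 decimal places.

The Exponential(rate=λ) likelihood is ∝ λ^n e^(−λΣtᵢ). Here n = 5 and Σtᵢ = 5.2 + 6.1 + 3.5 + 5 + 5.9 = 25.7.
Posterior ∝ λ^6e^(−6λ) · λ^5e^(−25.7λ) = λ^11e^(−31.7λ), i.e. Gamma(12, 31.7).
Mode = (a−1)/b = 11/31.7 ≈ 0.3470.

λ̂_MAP = 0.3470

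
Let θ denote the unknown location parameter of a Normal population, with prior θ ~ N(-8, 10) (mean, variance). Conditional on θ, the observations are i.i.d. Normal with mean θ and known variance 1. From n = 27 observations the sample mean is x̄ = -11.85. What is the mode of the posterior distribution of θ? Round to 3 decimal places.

θ̂_MAP = -11.836

n = 27, x̄ = -11.85.
For a Normal prior and Normal likelihood with known variance, the posterior is Normal; its mode equals its mean, the precision-weighted average.
Prior precision 1/σ₀² = 1/10 = 0.1; data precision n/σ² = 27/1 = 27.
θ̂ = (0.1·(-8) + 27·(-11.85)) / (0.1 + 27) = (-320.75)/27.1 = -6415/542 ≈ -11.836.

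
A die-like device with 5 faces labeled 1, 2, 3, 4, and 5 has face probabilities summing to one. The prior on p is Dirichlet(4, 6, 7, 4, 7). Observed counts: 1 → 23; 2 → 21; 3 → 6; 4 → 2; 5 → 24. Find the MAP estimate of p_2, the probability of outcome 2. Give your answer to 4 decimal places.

The posterior is Dirichlet(αᵢ + nᵢ) = Dirichlet(27, 27, 13, 6, 31).
For a Dirichlet(a₁,…,a_K) with all aᵢ > 1, the mode has j-th component (aⱼ − 1)/(Σaᵢ − K).
Here Σaᵢ = 104 and K = 5, so p_2 = (27 − 1)/(104 − 5) = 26/99 ≈ 0.2626.

MAP estimate: 0.2626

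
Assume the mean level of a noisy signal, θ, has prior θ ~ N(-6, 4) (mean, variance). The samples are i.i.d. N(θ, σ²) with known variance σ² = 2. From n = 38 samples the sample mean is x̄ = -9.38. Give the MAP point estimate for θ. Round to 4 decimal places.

θ̂_MAP = -9.3361

n = 38, x̄ = -9.38.
For a Normal prior and Normal likelihood with known variance, the posterior is Normal; its mode equals its mean, the precision-weighted average.
Prior precision 1/σ₀² = 1/4 = 0.25; data precision n/σ² = 38/2 = 19.
θ̂ = (0.25·(-6) + 19·(-9.38)) / (0.25 + 19) = (-179.72)/19.25 = -17972/1925 ≈ -9.3361.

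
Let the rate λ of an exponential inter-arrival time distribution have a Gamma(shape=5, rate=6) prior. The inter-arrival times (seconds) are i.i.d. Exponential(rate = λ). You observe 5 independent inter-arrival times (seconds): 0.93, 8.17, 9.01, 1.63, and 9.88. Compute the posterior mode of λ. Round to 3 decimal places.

The Exponential(rate=λ) likelihood is ∝ λ^n e^(−λΣtᵢ). Here n = 5 and Σtᵢ = 0.93 + 8.17 + 9.01 + 1.63 + 9.88 = 29.62.
Posterior ∝ λ^4e^(−6λ) · λ^5e^(−29.62λ) = λ^9e^(−35.62λ), i.e. Gamma(10, 35.62).
Mode = (a−1)/b = 9/35.62 ≈ 0.253.

λ̂_MAP = 0.253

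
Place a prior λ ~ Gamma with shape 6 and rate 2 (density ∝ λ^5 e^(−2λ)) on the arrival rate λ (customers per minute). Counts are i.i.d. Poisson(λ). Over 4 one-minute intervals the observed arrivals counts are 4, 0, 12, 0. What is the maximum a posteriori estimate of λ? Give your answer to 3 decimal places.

λ̂_MAP = 3.500

Σxᵢ = 4+0+12+0 = 16, with n = 4.
Posterior ∝ λ^5e^(−2λ) · λ^16e^(−4λ) = λ^21e^(−6λ), i.e. Gamma(shape=22, rate=6).
The mode of a Gamma(a, b) with a ≥ 1 (shape–rate) is (a−1)/b = 21/6 ≈ 3.500.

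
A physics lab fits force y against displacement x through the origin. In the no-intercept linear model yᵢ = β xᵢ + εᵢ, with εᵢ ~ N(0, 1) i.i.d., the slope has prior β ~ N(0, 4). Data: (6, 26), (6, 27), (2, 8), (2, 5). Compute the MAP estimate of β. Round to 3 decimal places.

β̂_MAP = 4.287

log p(β | y) = −Σ(yᵢ − βxᵢ)²/(2·1) − β²/(2·4) + const.
Setting the derivative to zero: Σxᵢ(yᵢ − βxᵢ)/1 − β/4 = 0, so β = Σxᵢyᵢ / (Σxᵢ² + σ²/τ²).
Σxᵢyᵢ = 6·26 + 6·27 + 2·8 + 2·5 = 344; Σxᵢ² = 80; σ²/τ² = 0.25.
β̂_MAP = 344 / (80 + 0.25) = 344/80.25 ≈ 4.287.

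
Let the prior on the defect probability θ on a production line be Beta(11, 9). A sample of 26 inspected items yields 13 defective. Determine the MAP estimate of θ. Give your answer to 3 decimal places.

θ̂_MAP = 0.523

Prior: Beta(11, 9).
Data: 13 successes in 26 trials. The binomial likelihood contributes θ^13(1−θ)^13, so the posterior is Beta(11+13, 9+13) = Beta(24, 22).
For Beta(a, b) with a, b > 1 the mode is (a−1)/(a+b−2) = 23/44 ≈ 0.523.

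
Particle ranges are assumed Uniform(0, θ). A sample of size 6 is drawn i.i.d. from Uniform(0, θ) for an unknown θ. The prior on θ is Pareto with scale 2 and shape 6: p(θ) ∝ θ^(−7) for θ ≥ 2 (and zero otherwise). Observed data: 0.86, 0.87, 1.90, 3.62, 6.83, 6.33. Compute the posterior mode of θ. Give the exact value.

The Uniform(0, θ) likelihood is θ^(−n) for θ ≥ max(xᵢ), zero otherwise. Here max(xᵢ) = 6.83.
Posterior ∝ θ^(−7) · θ^(−6) = θ^(−13) on θ ≥ max(2, 6.83) = 6.83.
This density is strictly decreasing in θ, so the posterior mode lies at the lower boundary of the support.

θ̂_MAP = 6.83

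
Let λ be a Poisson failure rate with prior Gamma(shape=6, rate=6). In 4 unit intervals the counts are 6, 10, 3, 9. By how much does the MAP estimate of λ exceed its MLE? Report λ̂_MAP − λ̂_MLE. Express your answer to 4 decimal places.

Σxᵢ = 28. Posterior is Gamma(34, 10); MAP = (34−1)/10 = 33/10 ≈ 3.30000.
MLE = x̄ = 28/4 ≈ 7.00000.
Difference = 33/10 − 28/4 = -37/10 ≈ -3.7000.

MAP − MLE = -3.7000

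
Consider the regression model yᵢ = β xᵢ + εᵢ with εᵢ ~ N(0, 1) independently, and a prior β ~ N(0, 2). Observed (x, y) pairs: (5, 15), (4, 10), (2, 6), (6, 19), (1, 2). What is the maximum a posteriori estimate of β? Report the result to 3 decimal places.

β̂_MAP = 2.945

log p(β | y) = −Σ(yᵢ − βxᵢ)²/(2·1) − β²/(2·2) + const.
Setting the derivative to zero: Σxᵢ(yᵢ − βxᵢ)/1 − β/2 = 0, so β = Σxᵢyᵢ / (Σxᵢ² + σ²/τ²).
Σxᵢyᵢ = 5·15 + 4·10 + 2·6 + 6·19 + 1·2 = 243; Σxᵢ² = 82; σ²/τ² = 0.5.
β̂_MAP = 243 / (82 + 0.5) = 243/82.5 ≈ 2.945.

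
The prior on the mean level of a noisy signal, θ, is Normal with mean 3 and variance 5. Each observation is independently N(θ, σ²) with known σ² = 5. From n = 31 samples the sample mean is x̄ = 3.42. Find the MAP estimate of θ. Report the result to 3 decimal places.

n = 31, x̄ = 3.42.
For a Normal prior and Normal likelihood with known variance, the posterior is Normal; its mode equals its mean, the precision-weighted average.
Prior precision 1/σ₀² = 1/5 = 0.2; data precision n/σ² = 31/5 = 6.2.
θ̂ = (0.2·3 + 6.2·3.42) / (0.2 + 6.2) = 21.804/6.4 = 3.406875 ≈ 3.407.

θ̂_MAP = 3.407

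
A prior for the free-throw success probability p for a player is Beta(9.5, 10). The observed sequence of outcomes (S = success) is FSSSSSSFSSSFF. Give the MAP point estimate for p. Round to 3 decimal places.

Prior: Beta(9.5, 10).
Data: 9 successes in 13 trials (from the sequence). The binomial likelihood contributes p^9(1−p)^4, so the posterior is Beta(9.5+9, 10+4) = Beta(18.5, 14).
For Beta(a, b) with a, b > 1 the mode is (a−1)/(a+b−2) = 17.5/30.5 ≈ 0.574.

p̂_MAP = 0.574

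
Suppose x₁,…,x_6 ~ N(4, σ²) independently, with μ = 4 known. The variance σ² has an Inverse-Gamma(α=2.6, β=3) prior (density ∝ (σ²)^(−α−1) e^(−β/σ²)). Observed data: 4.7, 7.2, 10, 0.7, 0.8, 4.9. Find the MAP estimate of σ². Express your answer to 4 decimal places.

Sum of squared deviations about the known mean: SS = (4.7−4)² + (7.2−4)² + (10−4)² + (0.7−4)² + (0.8−4)² + (4.9−4)² = 68.67.
The Normal likelihood contributes (σ²)^(−n/2) exp(−SS/(2σ²)), so the posterior is Inverse-Gamma(α + n/2, β + SS/2) = Inverse-Gamma(5.6, 37.335).
The mode of Inverse-Gamma(a, b) is b/(a+1) = 37.335/6.6 ≈ 5.6568.

σ̂²_MAP = 5.6568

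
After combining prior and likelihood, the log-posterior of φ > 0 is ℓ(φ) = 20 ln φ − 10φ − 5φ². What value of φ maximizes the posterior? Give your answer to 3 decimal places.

φ̂_MAP = 1.000

ℓ'(φ) = 20/φ − 10 − 10φ. Setting this to zero and multiplying by φ: 10φ² + 10φ − 20 = 0.
φ = (−10 + √(10² + 4·10·20)) / (2·10) = (−10 + √900) / 20 = (−10 + 30)/20 = 1.
ℓ''(φ) = −20/φ² − 10 < 0, confirming a maximum.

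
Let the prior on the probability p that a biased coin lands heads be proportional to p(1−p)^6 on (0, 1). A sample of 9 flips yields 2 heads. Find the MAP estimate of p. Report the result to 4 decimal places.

The prior density ∝ p(1−p)^6 is the kernel of Beta(2, 7).
Data: 2 successes in 9 trials. The binomial likelihood contributes p^2(1−p)^7, so the posterior is Beta(2+2, 7+7) = Beta(4, 14).
For Beta(a, b) with a, b > 1 the mode is (a−1)/(a+b−2) = 3/16 ≈ 0.1875.

p̂_MAP = 0.1875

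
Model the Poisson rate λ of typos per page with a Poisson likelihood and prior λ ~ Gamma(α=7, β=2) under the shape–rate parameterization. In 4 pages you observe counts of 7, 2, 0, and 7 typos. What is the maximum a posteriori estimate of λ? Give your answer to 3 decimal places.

λ̂_MAP = 3.667

Σxᵢ = 7+2+0+7 = 16, with n = 4.
Posterior ∝ λ^6e^(−2λ) · λ^16e^(−4λ) = λ^22e^(−6λ), i.e. Gamma(shape=23, rate=6).
The mode of a Gamma(a, b) with a ≥ 1 (shape–rate) is (a−1)/b = 22/6 ≈ 3.667.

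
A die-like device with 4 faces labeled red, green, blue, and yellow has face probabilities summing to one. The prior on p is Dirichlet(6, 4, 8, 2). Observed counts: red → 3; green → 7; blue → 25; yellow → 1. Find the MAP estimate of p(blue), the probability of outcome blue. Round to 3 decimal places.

The posterior is Dirichlet(αᵢ + nᵢ) = Dirichlet(9, 11, 33, 3).
For a Dirichlet(a₁,…,a_K) with all aᵢ > 1, the mode has j-th component (aⱼ − 1)/(Σaᵢ − K).
Here Σaᵢ = 56 and K = 4, so p(blue) = (33 − 1)/(56 − 4) = 32/52 ≈ 0.615.

MAP estimate of p(blue) = 0.615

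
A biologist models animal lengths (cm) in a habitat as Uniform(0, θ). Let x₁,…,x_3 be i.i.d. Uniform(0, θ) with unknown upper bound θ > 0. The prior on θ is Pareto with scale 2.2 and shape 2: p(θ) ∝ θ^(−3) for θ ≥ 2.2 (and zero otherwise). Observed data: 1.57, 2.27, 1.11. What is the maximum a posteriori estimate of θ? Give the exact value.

The Uniform(0, θ) likelihood is θ^(−n) for θ ≥ max(xᵢ), zero otherwise. Here max(xᵢ) = 2.27.
Posterior ∝ θ^(−3) · θ^(−3) = θ^(−6) on θ ≥ max(2.2, 2.27) = 2.27.
This density is strictly decreasing in θ, so the posterior mode lies at the lower boundary of the support.

θ̂_MAP = 2.27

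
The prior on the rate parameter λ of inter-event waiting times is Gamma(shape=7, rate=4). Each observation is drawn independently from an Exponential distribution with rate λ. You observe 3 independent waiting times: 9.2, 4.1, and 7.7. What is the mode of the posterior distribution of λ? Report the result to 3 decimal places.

λ̂_MAP = 0.360

The Exponential(rate=λ) likelihood is ∝ λ^n e^(−λΣtᵢ). Here n = 3 and Σtᵢ = 9.2 + 4.1 + 7.7 = 21.
Posterior ∝ λ^6e^(−4λ) · λ^3e^(−21λ) = λ^9e^(−25λ), i.e. Gamma(10, 25).
Mode = (a−1)/b = 9/25 ≈ 0.360.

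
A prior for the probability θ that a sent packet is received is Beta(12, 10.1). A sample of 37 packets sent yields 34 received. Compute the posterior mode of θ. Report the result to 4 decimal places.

Prior: Beta(12, 10.1).
Data: 34 successes in 37 trials. The binomial likelihood contributes θ^34(1−θ)^3, so the posterior is Beta(12+34, 10.1+3) = Beta(46, 13.1).
For Beta(a, b) with a, b > 1 the mode is (a−1)/(a+b−2) = 45/57.1 ≈ 0.7881.

θ̂_MAP = 0.7881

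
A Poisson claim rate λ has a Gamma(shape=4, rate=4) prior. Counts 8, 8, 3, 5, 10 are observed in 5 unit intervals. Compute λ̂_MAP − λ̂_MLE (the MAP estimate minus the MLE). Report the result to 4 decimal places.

MAP − MLE = -2.6889

Σxᵢ = 34. Posterior is Gamma(38, 9); MAP = (38−1)/9 = 37/9 ≈ 4.11111.
MLE = x̄ = 34/5 ≈ 6.80000.
Difference = 37/9 − 34/5 = -121/45 ≈ -2.6889.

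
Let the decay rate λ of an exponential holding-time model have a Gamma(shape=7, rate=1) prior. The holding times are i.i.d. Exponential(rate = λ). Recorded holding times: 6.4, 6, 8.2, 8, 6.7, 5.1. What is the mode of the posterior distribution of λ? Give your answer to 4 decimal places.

The Exponential(rate=λ) likelihood is ∝ λ^n e^(−λΣtᵢ). Here n = 6 and Σtᵢ = 6.4 + 6 + 8.2 + 8 + 6.7 + 5.1 = 40.4.
Posterior ∝ λ^6e^(−1λ) · λ^6e^(−40.4λ) = λ^12e^(−41.4λ), i.e. Gamma(13, 41.4).
Mode = (a−1)/b = 12/41.4 ≈ 0.2899.

λ̂_MAP = 0.2899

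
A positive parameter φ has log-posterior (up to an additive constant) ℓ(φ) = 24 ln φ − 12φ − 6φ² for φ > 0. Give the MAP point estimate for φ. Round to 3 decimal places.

ℓ'(φ) = 24/φ − 12 − 12φ. Setting this to zero and multiplying by φ: 12φ² + 12φ − 24 = 0.
φ = (−12 + √(12² + 4·12·24)) / (2·12) = (−12 + √1296) / 24 = (−12 + 36)/24 = 1.
ℓ''(φ) = −24/φ² − 12 < 0, confirming a maximum.

φ̂_MAP = 1.000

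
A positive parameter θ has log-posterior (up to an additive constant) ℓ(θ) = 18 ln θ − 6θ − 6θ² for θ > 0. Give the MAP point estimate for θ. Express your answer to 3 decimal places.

θ̂_MAP = 1.000

ℓ'(θ) = 18/θ − 6 − 12θ. Setting this to zero and multiplying by θ: 12θ² + 6θ − 18 = 0.
θ = (−6 + √(6² + 4·12·18)) / (2·12) = (−6 + √900) / 24 = (−6 + 30)/24 = 1.
ℓ''(θ) = −18/θ² − 12 < 0, confirming a maximum.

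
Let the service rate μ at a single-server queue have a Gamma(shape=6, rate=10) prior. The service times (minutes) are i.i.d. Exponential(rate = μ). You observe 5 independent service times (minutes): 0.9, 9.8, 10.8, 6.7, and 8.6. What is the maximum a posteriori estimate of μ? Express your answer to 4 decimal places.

μ̂_MAP = 0.2137

The Exponential(rate=μ) likelihood is ∝ μ^n e^(−μΣtᵢ). Here n = 5 and Σtᵢ = 0.9 + 9.8 + 10.8 + 6.7 + 8.6 = 36.8.
Posterior ∝ μ^5e^(−10μ) · μ^5e^(−36.8μ) = μ^10e^(−46.8μ), i.e. Gamma(11, 46.8).
Mode = (a−1)/b = 10/46.8 ≈ 0.2137.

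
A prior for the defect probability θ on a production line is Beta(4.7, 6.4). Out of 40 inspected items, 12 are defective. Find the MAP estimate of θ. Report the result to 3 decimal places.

Prior: Beta(4.7, 6.4).
Data: 12 successes in 40 trials. The binomial likelihood contributes θ^12(1−θ)^28, so the posterior is Beta(4.7+12, 6.4+28) = Beta(16.7, 34.4).
For Beta(a, b) with a, b > 1 the mode is (a−1)/(a+b−2) = 15.7/49.1 ≈ 0.320.

θ̂_MAP = 0.320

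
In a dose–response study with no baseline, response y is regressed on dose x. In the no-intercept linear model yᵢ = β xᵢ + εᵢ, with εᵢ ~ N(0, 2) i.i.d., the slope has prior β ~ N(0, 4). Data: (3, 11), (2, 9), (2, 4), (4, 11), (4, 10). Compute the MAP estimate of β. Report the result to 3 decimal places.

log p(β | y) = −Σ(yᵢ − βxᵢ)²/(2·2) − β²/(2·4) + const.
Setting the derivative to zero: Σxᵢ(yᵢ − βxᵢ)/2 − β/4 = 0, so β = Σxᵢyᵢ / (Σxᵢ² + σ²/τ²).
Σxᵢyᵢ = 3·11 + 2·9 + 2·4 + 4·11 + 4·10 = 143; Σxᵢ² = 49; σ²/τ² = 0.5.
β̂_MAP = 143 / (49 + 0.5) = 143/49.5 ≈ 2.889.

β̂_MAP = 2.889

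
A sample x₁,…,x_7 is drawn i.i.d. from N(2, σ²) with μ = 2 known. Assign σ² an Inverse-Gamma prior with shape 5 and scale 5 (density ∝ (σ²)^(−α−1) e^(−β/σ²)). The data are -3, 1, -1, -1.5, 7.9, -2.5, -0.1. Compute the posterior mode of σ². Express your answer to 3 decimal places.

Sum of squared deviations about the known mean: SS = (-3−2)² + (1−2)² + (-1−2)² + (-1.5−2)² + (7.9−2)² + (-2.5−2)² + (-0.1−2)² = 106.72.
The Normal likelihood contributes (σ²)^(−n/2) exp(−SS/(2σ²)), so the posterior is Inverse-Gamma(α + n/2, β + SS/2) = Inverse-Gamma(8.5, 58.36).
The mode of Inverse-Gamma(a, b) is b/(a+1) = 58.36/9.5 ≈ 6.143.

σ̂²_MAP = 6.143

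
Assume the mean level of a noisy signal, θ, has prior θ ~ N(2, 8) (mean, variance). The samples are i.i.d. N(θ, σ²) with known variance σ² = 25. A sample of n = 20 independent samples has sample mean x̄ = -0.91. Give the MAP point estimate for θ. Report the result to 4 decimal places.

n = 20, x̄ = -0.91.
For a Normal prior and Normal likelihood with known variance, the posterior is Normal; its mode equals its mean, the precision-weighted average.
Prior precision 1/σ₀² = 1/8 = 0.125; data precision n/σ² = 20/25 = 0.8.
θ̂ = (0.125·2 + 0.8·(-0.91)) / (0.125 + 0.8) = (-0.478)/0.925 = -478/925 ≈ -0.5168.

θ̂_MAP = -0.5168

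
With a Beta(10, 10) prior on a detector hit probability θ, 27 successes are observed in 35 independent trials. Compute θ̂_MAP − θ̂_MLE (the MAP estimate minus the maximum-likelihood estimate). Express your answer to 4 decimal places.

Posterior is Beta(37, 18); MAP = (37−1)/(55−2) = 36/53 ≈ 0.67925.
MLE ignores the prior: θ̂_MLE = k/n = 27/35 ≈ 0.77143.
Difference = 36/53 − 27/35 = -171/1855 ≈ -0.0922.

MAP − MLE = -0.0922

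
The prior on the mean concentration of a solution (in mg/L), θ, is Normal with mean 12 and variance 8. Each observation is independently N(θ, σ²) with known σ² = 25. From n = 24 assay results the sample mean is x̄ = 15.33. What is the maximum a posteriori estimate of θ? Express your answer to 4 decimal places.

n = 24, x̄ = 15.33.
For a Normal prior and Normal likelihood with known variance, the posterior is Normal; its mode equals its mean, the precision-weighted average.
Prior precision 1/σ₀² = 1/8 = 0.125; data precision n/σ² = 24/25 = 0.96.
θ̂ = (0.125·12 + 0.96·15.33) / (0.125 + 0.96) = 16.2168/1.085 = 81084/5425 ≈ 14.9464.

θ̂_MAP = 14.9464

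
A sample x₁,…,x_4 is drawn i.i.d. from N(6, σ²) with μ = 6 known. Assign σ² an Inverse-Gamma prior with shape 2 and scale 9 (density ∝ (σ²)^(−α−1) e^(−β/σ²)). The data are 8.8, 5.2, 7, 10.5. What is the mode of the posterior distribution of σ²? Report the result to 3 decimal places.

σ̂²_MAP = 4.773

Sum of squared deviations about the known mean: SS = (8.8−6)² + (5.2−6)² + (7−6)² + (10.5−6)² = 29.73.
The Normal likelihood contributes (σ²)^(−n/2) exp(−SS/(2σ²)), so the posterior is Inverse-Gamma(α + n/2, β + SS/2) = Inverse-Gamma(4, 23.865).
The mode of Inverse-Gamma(a, b) is b/(a+1) = 23.865/5 ≈ 4.773.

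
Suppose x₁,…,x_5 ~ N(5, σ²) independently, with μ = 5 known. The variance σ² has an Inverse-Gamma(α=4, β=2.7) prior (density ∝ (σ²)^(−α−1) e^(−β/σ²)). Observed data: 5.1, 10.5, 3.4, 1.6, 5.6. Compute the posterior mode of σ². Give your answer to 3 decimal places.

Sum of squared deviations about the known mean: SS = (5.1−5)² + (10.5−5)² + (3.4−5)² + (1.6−5)² + (5.6−5)² = 44.74.
The Normal likelihood contributes (σ²)^(−n/2) exp(−SS/(2σ²)), so the posterior is Inverse-Gamma(α + n/2, β + SS/2) = Inverse-Gamma(6.5, 25.07).
The mode of Inverse-Gamma(a, b) is b/(a+1) = 25.07/7.5 ≈ 3.343.

σ̂²_MAP = 3.343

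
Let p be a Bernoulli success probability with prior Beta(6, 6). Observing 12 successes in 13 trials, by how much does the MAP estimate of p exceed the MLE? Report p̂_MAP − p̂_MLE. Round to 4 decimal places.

Posterior is Beta(18, 7); MAP = (18−1)/(25−2) = 17/23 ≈ 0.73913.
MLE ignores the prior: p̂_MLE = k/n = 12/13 ≈ 0.92308.
Difference = 17/23 − 12/13 = -55/299 ≈ -0.1839.

MAP − MLE = -0.1839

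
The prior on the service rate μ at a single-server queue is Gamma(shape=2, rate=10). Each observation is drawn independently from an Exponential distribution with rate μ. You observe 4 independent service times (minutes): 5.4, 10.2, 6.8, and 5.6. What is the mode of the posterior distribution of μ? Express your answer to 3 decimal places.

μ̂_MAP = 0.132

The Exponential(rate=μ) likelihood is ∝ μ^n e^(−μΣtᵢ). Here n = 4 and Σtᵢ = 5.4 + 10.2 + 6.8 + 5.6 = 28.
Posterior ∝ μe^(−10μ) · μ^4e^(−28μ) = μ^5e^(−38μ), i.e. Gamma(6, 38).
Mode = (a−1)/b = 5/38 ≈ 0.132.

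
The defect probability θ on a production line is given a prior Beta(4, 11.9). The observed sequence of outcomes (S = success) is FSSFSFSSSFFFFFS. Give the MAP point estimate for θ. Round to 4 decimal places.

Prior: Beta(4, 11.9).
Data: 7 successes in 15 trials (from the sequence). The binomial likelihood contributes θ^7(1−θ)^8, so the posterior is Beta(4+7, 11.9+8) = Beta(11, 19.9).
For Beta(a, b) with a, b > 1 the mode is (a−1)/(a+b−2) = 10/28.9 ≈ 0.3460.

θ̂_MAP = 0.3460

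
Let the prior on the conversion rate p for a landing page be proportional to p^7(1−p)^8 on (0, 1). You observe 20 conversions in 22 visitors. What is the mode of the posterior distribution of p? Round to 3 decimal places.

The prior density ∝ p^7(1−p)^8 is the kernel of Beta(8, 9).
Data: 20 successes in 22 trials. The binomial likelihood contributes p^20(1−p)^2, so the posterior is Beta(8+20, 9+2) = Beta(28, 11).
For Beta(a, b) with a, b > 1 the mode is (a−1)/(a+b−2) = 27/37 ≈ 0.730.

p̂_MAP = 0.730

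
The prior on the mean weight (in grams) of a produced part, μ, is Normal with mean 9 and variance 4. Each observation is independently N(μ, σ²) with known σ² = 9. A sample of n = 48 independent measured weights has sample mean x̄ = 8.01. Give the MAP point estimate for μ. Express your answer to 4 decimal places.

n = 48, x̄ = 8.01.
For a Normal prior and Normal likelihood with known variance, the posterior is Normal; its mode equals its mean, the precision-weighted average.
Prior precision 1/σ₀² = 1/4 = 0.25; data precision n/σ² = 48/9 = 16/3.
μ̂ = (0.25·9 + (16/3)·8.01) / (0.25 + 16/3) = 44.97/(67/12) = 13491/1675 ≈ 8.0543.

μ̂_MAP = 8.0543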